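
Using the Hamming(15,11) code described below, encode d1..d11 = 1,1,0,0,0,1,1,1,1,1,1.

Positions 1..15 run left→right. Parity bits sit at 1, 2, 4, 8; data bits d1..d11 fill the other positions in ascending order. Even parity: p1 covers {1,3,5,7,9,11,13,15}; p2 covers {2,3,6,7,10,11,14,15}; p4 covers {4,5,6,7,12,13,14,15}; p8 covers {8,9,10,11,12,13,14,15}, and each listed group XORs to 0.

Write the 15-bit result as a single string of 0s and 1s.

111110000111111

Place data at non-parity positions: p1 p2 1 p4 1 0 0 p8 0 1 1 1 1 1 1
p1 (pos 1,3,5,7,9,11,13,15): XOR of data positions = 1⊕1⊕0⊕0⊕1⊕1⊕1 = 1
p2 (pos 2,3,6,7,10,11,14,15): XOR of data positions = 1⊕0⊕0⊕1⊕1⊕1⊕1 = 1
p4 (pos 4,5,6,7,12,13,14,15): XOR of data positions = 1⊕0⊕0⊕1⊕1⊕1⊕1 = 1
p8 (pos 8,9,10,11,12,13,14,15): XOR of data positions = 0⊕1⊕1⊕1⊕1⊕1⊕1 = 0
Codeword: 111110000111111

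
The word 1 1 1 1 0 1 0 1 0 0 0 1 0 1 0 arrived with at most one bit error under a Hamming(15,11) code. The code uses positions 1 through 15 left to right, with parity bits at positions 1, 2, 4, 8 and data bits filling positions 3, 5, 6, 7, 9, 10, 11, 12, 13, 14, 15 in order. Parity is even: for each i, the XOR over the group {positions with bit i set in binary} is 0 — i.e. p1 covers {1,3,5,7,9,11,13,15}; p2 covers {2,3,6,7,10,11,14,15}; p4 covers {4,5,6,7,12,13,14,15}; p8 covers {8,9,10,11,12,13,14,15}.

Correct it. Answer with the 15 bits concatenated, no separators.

s1 (pos 1,3,5,7,9,11,13,15): 1⊕1⊕0⊕0⊕0⊕0⊕0⊕0 = 0
s2 (pos 2,3,6,7,10,11,14,15): 1⊕1⊕1⊕0⊕0⊕0⊕1⊕0 = 0
s4 (pos 4,5,6,7,12,13,14,15): 1⊕0⊕1⊕0⊕1⊕0⊕1⊕0 = 0
s8 (pos 8,9,10,11,12,13,14,15): 1⊕0⊕0⊕0⊕1⊕0⊕1⊕0 = 1
Syndrome s8…s1 = 1000 → error at position 8.
Flip position 8: 111101010001010 → 111101000001010

111101000001010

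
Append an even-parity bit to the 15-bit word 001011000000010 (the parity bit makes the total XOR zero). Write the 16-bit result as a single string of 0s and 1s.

XOR of the 15 data bits: 0⊕0⊕1⊕0⊕1⊕1⊕0⊕0⊕0⊕0⊕0⊕0⊕0⊕1⊕0 = 0
Parity bit = 0 (so all 16 bits XOR to 0).

0010110000000100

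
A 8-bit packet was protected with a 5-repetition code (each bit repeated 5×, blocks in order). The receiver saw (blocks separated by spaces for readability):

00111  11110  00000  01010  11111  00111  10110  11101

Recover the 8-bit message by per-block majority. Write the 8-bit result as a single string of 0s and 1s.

11001111

Block 1 (00111): 3 ones → 1
Block 2 (11110): 4 ones → 1
Block 3 (00000): 0 ones → 0
Block 4 (01010): 2 ones → 0
Block 5 (11111): 5 ones → 1
Block 6 (00111): 3 ones → 1
Block 7 (10110): 3 ones → 1
Block 8 (11101): 4 ones → 1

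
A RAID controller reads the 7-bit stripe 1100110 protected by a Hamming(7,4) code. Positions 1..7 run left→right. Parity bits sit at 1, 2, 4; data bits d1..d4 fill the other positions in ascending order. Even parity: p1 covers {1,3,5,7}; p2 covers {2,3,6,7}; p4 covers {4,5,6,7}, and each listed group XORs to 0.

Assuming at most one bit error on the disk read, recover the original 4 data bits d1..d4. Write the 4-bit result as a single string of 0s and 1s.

s1 (pos 1,3,5,7): 1⊕0⊕1⊕0 = 0
s2 (pos 2,3,6,7): 1⊕0⊕1⊕0 = 0
s4 (pos 4,5,6,7): 0⊕1⊕1⊕0 = 0
Syndrome s4…s1 = 000 → no error.
Read data bits from positions 3,5,6,7: 0110

0110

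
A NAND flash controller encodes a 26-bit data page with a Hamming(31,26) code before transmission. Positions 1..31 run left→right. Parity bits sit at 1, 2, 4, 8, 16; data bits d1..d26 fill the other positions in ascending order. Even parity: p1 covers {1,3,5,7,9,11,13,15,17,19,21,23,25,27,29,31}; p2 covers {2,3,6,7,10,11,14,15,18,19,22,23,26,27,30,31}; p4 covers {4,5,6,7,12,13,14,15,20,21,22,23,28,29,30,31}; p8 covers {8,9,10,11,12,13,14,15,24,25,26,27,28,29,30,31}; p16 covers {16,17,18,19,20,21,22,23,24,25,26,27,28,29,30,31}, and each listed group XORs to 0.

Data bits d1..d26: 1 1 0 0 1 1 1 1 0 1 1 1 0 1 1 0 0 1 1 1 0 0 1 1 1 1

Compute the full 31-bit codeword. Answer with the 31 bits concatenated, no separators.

1110100011110110101100111001111

Place data at non-parity positions: p1 p2 1 p4 1 0 0 p8 1 1 1 1 0 1 1 p16 1 0 1 1 0 0 1 1 1 0 0 1 1 1 1
p1 (pos 1,3,5,7,9,11,13,15,17,19,21,23,25,27,29,31): XOR of data positions = 1⊕1⊕0⊕1⊕1⊕0⊕1⊕1⊕1⊕0⊕1⊕1⊕0⊕1⊕1 = 1
p2 (pos 2,3,6,7,10,11,14,15,18,19,22,23,26,27,30,31): XOR of data positions = 1⊕0⊕0⊕1⊕1⊕1⊕1⊕0⊕1⊕0⊕1⊕0⊕0⊕1⊕1 = 1
p4 (pos 4,5,6,7,12,13,14,15,20,21,22,23,28,29,30,31): XOR of data positions = 1⊕0⊕0⊕1⊕0⊕1⊕1⊕1⊕0⊕0⊕1⊕1⊕1⊕1⊕1 = 0
p8 (pos 8,9,10,11,12,13,14,15,24,25,26,27,28,29,30,31): XOR of data positions = 1⊕1⊕1⊕1⊕0⊕1⊕1⊕1⊕1⊕0⊕0⊕1⊕1⊕1⊕1 = 0
p16 (pos 16,17,18,19,20,21,22,23,24,25,26,27,28,29,30,31): XOR of data positions = 1⊕0⊕1⊕1⊕0⊕0⊕1⊕1⊕1⊕0⊕0⊕1⊕1⊕1⊕1 = 0
Codeword: 1110100011110110101100111001111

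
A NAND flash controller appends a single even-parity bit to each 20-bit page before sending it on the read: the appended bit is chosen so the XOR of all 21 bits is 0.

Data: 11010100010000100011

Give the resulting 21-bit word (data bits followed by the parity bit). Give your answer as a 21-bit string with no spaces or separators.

XOR of the 20 data bits: 1⊕1⊕0⊕1⊕0⊕1⊕0⊕0⊕0⊕1⊕0⊕0⊕0⊕0⊕1⊕0⊕0⊕0⊕1⊕1 = 0
Parity bit = 0 (so all 21 bits XOR to 0).

110101000100001000110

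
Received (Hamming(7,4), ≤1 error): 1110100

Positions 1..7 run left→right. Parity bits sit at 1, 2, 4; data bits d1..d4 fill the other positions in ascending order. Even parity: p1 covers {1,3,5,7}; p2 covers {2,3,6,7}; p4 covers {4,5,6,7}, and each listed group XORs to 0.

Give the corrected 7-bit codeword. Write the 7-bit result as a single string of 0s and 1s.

1110000

s1 (pos 1,3,5,7): 1⊕1⊕1⊕0 = 1
s2 (pos 2,3,6,7): 1⊕1⊕0⊕0 = 0
s4 (pos 4,5,6,7): 0⊕1⊕0⊕0 = 1
Syndrome s4…s1 = 101 → error at position 5.
Flip position 5: 1110100 → 1110000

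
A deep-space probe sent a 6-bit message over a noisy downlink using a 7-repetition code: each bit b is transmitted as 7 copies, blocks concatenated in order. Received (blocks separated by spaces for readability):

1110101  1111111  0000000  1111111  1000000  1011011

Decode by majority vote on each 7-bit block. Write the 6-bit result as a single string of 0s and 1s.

110101

Block 1 (1110101): 5 ones → 1
Block 2 (1111111): 7 ones → 1
Block 3 (0000000): 0 ones → 0
Block 4 (1111111): 7 ones → 1
Block 5 (1000000): 1 one → 0
Block 6 (1011011): 5 ones → 1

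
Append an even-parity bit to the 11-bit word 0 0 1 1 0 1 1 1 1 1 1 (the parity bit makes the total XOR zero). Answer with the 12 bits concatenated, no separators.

XOR of the 11 data bits: 0⊕0⊕1⊕1⊕0⊕1⊕1⊕1⊕1⊕1⊕1 = 0
Parity bit = 0 (so all 12 bits XOR to 0).

001101111110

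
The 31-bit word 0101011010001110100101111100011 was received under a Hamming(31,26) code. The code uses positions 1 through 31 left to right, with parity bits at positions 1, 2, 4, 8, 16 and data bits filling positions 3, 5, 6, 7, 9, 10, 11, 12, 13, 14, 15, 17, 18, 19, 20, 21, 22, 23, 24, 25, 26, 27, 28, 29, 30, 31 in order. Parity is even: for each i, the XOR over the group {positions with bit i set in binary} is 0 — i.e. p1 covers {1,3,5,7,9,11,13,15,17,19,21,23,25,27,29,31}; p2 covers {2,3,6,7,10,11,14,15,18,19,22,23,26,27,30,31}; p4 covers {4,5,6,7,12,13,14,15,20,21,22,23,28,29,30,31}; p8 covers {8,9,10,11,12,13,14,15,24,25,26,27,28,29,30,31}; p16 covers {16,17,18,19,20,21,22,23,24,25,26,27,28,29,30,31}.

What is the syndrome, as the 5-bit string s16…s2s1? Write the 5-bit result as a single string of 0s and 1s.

s1 (pos 1,3,5,7,9,11,13,15,17,19,21,23,25,27,29,31): 0⊕0⊕0⊕1⊕1⊕0⊕1⊕1⊕1⊕0⊕0⊕1⊕1⊕0⊕0⊕1 = 0
s2 (pos 2,3,6,7,10,11,14,15,18,19,22,23,26,27,30,31): 1⊕0⊕1⊕1⊕0⊕0⊕1⊕1⊕0⊕0⊕1⊕1⊕1⊕0⊕1⊕1 = 0
s4 (pos 4,5,6,7,12,13,14,15,20,21,22,23,28,29,30,31): 1⊕0⊕1⊕1⊕0⊕1⊕1⊕1⊕1⊕0⊕1⊕1⊕0⊕0⊕1⊕1 = 1
s8 (pos 8,9,10,11,12,13,14,15,24,25,26,27,28,29,30,31): 0⊕1⊕0⊕0⊕0⊕1⊕1⊕1⊕1⊕1⊕1⊕0⊕0⊕0⊕1⊕1 = 1
s16 (pos 16,17,18,19,20,21,22,23,24,25,26,27,28,29,30,31): 0⊕1⊕0⊕0⊕1⊕0⊕1⊕1⊕1⊕1⊕1⊕0⊕0⊕0⊕1⊕1 = 1
Syndrome s16…s1 = 11100 → error at position 28.

11100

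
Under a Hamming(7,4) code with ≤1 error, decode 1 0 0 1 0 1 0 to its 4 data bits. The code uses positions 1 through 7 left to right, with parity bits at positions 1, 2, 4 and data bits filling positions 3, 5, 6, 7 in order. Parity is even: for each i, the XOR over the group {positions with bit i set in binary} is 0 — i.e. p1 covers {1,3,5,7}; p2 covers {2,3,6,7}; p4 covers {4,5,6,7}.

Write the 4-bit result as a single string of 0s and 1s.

1010

s1 (pos 1,3,5,7): 1⊕0⊕0⊕0 = 1
s2 (pos 2,3,6,7): 0⊕0⊕1⊕0 = 1
s4 (pos 4,5,6,7): 1⊕0⊕1⊕0 = 0
Syndrome s4…s1 = 011 → error at position 3.
Flip position 3: 1001010 → 1011010
Read data bits from positions 3,5,6,7: 1010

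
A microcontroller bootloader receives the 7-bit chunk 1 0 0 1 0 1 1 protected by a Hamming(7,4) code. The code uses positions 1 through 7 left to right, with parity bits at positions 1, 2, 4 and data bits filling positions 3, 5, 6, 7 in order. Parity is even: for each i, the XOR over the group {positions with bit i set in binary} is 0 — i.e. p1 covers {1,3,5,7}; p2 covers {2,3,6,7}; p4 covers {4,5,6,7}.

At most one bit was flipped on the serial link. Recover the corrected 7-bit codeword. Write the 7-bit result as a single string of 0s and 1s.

1000011

s1 (pos 1,3,5,7): 1⊕0⊕0⊕1 = 0
s2 (pos 2,3,6,7): 0⊕0⊕1⊕1 = 0
s4 (pos 4,5,6,7): 1⊕0⊕1⊕1 = 1
Syndrome s4…s1 = 100 → error at position 4.
Flip position 4: 1001011 → 1000011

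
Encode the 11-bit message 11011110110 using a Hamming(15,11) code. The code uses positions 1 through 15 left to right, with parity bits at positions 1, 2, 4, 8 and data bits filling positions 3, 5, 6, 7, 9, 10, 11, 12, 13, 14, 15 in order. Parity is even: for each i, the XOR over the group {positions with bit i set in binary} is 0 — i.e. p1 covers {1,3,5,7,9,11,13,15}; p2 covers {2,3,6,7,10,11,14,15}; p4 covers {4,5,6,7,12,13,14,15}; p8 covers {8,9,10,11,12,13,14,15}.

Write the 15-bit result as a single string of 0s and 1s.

Place data at non-parity positions: p1 p2 1 p4 1 0 1 p8 1 1 1 0 1 1 0
p1 (pos 1,3,5,7,9,11,13,15): XOR of data positions = 1⊕1⊕1⊕1⊕1⊕1⊕0 = 0
p2 (pos 2,3,6,7,10,11,14,15): XOR of data positions = 1⊕0⊕1⊕1⊕1⊕1⊕0 = 1
p4 (pos 4,5,6,7,12,13,14,15): XOR of data positions = 1⊕0⊕1⊕0⊕1⊕1⊕0 = 0
p8 (pos 8,9,10,11,12,13,14,15): XOR of data positions = 1⊕1⊕1⊕0⊕1⊕1⊕0 = 1
Codeword: 011010111110110

011010111110110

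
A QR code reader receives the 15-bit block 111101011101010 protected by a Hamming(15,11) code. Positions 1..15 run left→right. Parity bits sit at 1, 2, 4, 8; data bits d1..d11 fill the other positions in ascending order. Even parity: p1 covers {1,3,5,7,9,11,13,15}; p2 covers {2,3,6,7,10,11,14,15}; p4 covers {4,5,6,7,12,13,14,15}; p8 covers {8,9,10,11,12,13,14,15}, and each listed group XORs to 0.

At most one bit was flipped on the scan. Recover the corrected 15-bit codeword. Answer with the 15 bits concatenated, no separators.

s1 (pos 1,3,5,7,9,11,13,15): 1⊕1⊕0⊕0⊕1⊕0⊕0⊕0 = 1
s2 (pos 2,3,6,7,10,11,14,15): 1⊕1⊕1⊕0⊕1⊕0⊕1⊕0 = 1
s4 (pos 4,5,6,7,12,13,14,15): 1⊕0⊕1⊕0⊕1⊕0⊕1⊕0 = 0
s8 (pos 8,9,10,11,12,13,14,15): 1⊕1⊕1⊕0⊕1⊕0⊕1⊕0 = 1
Syndrome s8…s1 = 1011 → error at position 11.
Flip position 11: 111101011101010 → 111101011111010

111101011111010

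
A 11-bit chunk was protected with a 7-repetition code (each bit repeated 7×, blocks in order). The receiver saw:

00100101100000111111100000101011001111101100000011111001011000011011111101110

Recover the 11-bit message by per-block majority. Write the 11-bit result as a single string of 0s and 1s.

00101101011

Block 1 (0010010): 2 ones → 0
Block 2 (1100000): 2 ones → 0
Block 3 (1111111): 7 ones → 1
Block 4 (0000010): 1 one → 0
Block 5 (1011001): 4 ones → 1
Block 6 (1111011): 6 ones → 1
Block 7 (0000001): 1 one → 0
Block 8 (1111001): 5 ones → 1
Block 9 (0110000): 2 ones → 0
Block 10 (1101111): 6 ones → 1
Block 11 (1101110): 5 ones → 1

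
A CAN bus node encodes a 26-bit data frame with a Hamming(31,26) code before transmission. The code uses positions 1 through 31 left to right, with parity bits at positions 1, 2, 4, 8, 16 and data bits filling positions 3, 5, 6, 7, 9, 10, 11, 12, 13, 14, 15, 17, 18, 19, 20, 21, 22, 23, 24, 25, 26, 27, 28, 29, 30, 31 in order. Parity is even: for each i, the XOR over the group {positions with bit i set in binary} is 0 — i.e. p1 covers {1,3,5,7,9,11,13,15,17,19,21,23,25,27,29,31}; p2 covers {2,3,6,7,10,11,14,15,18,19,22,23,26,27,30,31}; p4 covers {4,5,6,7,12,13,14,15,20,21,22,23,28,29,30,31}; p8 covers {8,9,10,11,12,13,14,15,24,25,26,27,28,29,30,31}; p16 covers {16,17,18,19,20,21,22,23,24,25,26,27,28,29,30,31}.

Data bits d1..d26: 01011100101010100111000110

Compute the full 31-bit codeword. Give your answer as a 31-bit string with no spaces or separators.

0000101011001011010100111000110

Place data at non-parity positions: p1 p2 0 p4 1 0 1 p8 1 1 0 0 1 0 1 p16 0 1 0 1 0 0 1 1 1 0 0 0 1 1 0
p1 (pos 1,3,5,7,9,11,13,15,17,19,21,23,25,27,29,31): XOR of data positions = 0⊕1⊕1⊕1⊕0⊕1⊕1⊕0⊕0⊕0⊕1⊕1⊕0⊕1⊕0 = 0
p2 (pos 2,3,6,7,10,11,14,15,18,19,22,23,26,27,30,31): XOR of data positions = 0⊕0⊕1⊕1⊕0⊕0⊕1⊕1⊕0⊕0⊕1⊕0⊕0⊕1⊕0 = 0
p4 (pos 4,5,6,7,12,13,14,15,20,21,22,23,28,29,30,31): XOR of data positions = 1⊕0⊕1⊕0⊕1⊕0⊕1⊕1⊕0⊕0⊕1⊕0⊕1⊕1⊕0 = 0
p8 (pos 8,9,10,11,12,13,14,15,24,25,26,27,28,29,30,31): XOR of data positions = 1⊕1⊕0⊕0⊕1⊕0⊕1⊕1⊕1⊕0⊕0⊕0⊕1⊕1⊕0 = 0
p16 (pos 16,17,18,19,20,21,22,23,24,25,26,27,28,29,30,31): XOR of data positions = 0⊕1⊕0⊕1⊕0⊕0⊕1⊕1⊕1⊕0⊕0⊕0⊕1⊕1⊕0 = 1
Codeword: 0000101011001011010100111000110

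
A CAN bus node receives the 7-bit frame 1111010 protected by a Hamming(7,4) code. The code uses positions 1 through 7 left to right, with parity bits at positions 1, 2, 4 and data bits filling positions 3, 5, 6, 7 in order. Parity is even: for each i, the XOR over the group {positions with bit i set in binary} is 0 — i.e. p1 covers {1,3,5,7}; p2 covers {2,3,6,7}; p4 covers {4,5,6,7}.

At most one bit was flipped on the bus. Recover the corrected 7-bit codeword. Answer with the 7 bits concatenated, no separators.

s1 (pos 1,3,5,7): 1⊕1⊕0⊕0 = 0
s2 (pos 2,3,6,7): 1⊕1⊕1⊕0 = 1
s4 (pos 4,5,6,7): 1⊕0⊕1⊕0 = 0
Syndrome s4…s1 = 010 → error at position 2.
Flip position 2: 1111010 → 1011010

1011010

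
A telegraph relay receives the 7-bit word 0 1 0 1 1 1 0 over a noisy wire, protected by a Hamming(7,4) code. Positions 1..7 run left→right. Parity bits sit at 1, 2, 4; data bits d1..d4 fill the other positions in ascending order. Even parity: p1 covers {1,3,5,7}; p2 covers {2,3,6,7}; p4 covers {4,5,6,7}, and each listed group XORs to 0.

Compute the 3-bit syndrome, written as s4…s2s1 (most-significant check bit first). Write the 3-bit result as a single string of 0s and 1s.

s1 (pos 1,3,5,7): 0⊕0⊕1⊕0 = 1
s2 (pos 2,3,6,7): 1⊕0⊕1⊕0 = 0
s4 (pos 4,5,6,7): 1⊕1⊕1⊕0 = 1
Syndrome s4…s1 = 101 → error at position 5.

101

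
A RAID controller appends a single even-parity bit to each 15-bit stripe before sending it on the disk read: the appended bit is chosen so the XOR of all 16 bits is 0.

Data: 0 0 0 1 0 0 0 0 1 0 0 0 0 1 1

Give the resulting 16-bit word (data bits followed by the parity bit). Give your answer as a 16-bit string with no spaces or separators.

0001000010000110

XOR of the 15 data bits: 0⊕0⊕0⊕1⊕0⊕0⊕0⊕0⊕1⊕0⊕0⊕0⊕0⊕1⊕1 = 0
Parity bit = 0 (so all 16 bits XOR to 0).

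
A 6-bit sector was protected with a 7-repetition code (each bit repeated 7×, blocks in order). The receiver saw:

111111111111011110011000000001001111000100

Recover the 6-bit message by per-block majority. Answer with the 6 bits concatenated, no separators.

Block 1 (1111111): 7 ones → 1
Block 2 (1111101): 6 ones → 1
Block 3 (1110011): 5 ones → 1
Block 4 (0000000): 0 ones → 0
Block 5 (0100111): 4 ones → 1
Block 6 (1000100): 2 ones → 0

111010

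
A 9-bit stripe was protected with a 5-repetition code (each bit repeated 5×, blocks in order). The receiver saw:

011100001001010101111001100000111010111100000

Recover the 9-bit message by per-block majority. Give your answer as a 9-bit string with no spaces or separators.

Block 1 (01110): 3 ones → 1
Block 2 (00010): 1 one → 0
Block 3 (01010): 2 ones → 0
Block 4 (10111): 4 ones → 1
Block 5 (10011): 3 ones → 1
Block 6 (00000): 0 ones → 0
Block 7 (11101): 4 ones → 1
Block 8 (01111): 4 ones → 1
Block 9 (00000): 0 ones → 0

100110110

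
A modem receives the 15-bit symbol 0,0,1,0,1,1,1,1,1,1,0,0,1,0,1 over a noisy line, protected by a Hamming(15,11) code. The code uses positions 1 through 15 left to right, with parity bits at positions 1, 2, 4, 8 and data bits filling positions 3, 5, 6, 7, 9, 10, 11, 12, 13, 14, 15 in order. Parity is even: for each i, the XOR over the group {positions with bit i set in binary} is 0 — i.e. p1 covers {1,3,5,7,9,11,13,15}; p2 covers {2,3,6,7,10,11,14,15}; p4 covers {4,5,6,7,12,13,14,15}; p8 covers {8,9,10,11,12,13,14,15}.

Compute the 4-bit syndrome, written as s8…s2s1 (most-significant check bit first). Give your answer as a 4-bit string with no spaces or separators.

1110

s1 (pos 1,3,5,7,9,11,13,15): 0⊕1⊕1⊕1⊕1⊕0⊕1⊕1 = 0
s2 (pos 2,3,6,7,10,11,14,15): 0⊕1⊕1⊕1⊕1⊕0⊕0⊕1 = 1
s4 (pos 4,5,6,7,12,13,14,15): 0⊕1⊕1⊕1⊕0⊕1⊕0⊕1 = 1
s8 (pos 8,9,10,11,12,13,14,15): 1⊕1⊕1⊕0⊕0⊕1⊕0⊕1 = 1
Syndrome s8…s1 = 1110 → error at position 14.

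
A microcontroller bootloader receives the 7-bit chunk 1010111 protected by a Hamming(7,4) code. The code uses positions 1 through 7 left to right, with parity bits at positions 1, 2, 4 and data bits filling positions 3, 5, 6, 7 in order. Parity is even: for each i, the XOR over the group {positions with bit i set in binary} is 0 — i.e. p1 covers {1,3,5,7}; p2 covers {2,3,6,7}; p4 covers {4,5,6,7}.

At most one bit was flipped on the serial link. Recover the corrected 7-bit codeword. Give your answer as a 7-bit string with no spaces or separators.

1010101

s1 (pos 1,3,5,7): 1⊕1⊕1⊕1 = 0
s2 (pos 2,3,6,7): 0⊕1⊕1⊕1 = 1
s4 (pos 4,5,6,7): 0⊕1⊕1⊕1 = 1
Syndrome s4…s1 = 110 → error at position 6.
Flip position 6: 1010111 → 1010101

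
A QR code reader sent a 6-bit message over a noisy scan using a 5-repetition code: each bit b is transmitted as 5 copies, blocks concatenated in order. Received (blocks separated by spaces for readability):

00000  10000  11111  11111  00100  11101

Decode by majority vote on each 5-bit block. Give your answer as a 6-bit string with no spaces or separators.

001101

Block 1 (00000): 0 ones → 0
Block 2 (10000): 1 one → 0
Block 3 (11111): 5 ones → 1
Block 4 (11111): 5 ones → 1
Block 5 (00100): 1 one → 0
Block 6 (11101): 4 ones → 1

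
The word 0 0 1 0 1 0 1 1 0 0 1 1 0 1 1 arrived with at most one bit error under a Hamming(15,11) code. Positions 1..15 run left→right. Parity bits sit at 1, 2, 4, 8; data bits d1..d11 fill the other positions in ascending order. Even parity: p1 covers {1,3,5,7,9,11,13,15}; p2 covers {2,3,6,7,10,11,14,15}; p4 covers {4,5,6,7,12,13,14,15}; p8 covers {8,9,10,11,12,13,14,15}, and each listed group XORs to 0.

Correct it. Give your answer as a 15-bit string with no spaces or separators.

s1 (pos 1,3,5,7,9,11,13,15): 0⊕1⊕1⊕1⊕0⊕1⊕0⊕1 = 1
s2 (pos 2,3,6,7,10,11,14,15): 0⊕1⊕0⊕1⊕0⊕1⊕1⊕1 = 1
s4 (pos 4,5,6,7,12,13,14,15): 0⊕1⊕0⊕1⊕1⊕0⊕1⊕1 = 1
s8 (pos 8,9,10,11,12,13,14,15): 1⊕0⊕0⊕1⊕1⊕0⊕1⊕1 = 1
Syndrome s8…s1 = 1111 → error at position 15.
Flip position 15: 001010110011011 → 001010110011010

001010110011010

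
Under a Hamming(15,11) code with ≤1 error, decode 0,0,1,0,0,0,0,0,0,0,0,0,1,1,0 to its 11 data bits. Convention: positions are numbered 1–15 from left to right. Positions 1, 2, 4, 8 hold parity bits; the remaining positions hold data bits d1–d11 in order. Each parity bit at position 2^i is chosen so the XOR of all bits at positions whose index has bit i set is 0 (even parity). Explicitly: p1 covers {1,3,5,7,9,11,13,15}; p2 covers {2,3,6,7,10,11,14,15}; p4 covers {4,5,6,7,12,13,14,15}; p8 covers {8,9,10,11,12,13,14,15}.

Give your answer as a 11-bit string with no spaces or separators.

s1 (pos 1,3,5,7,9,11,13,15): 0⊕1⊕0⊕0⊕0⊕0⊕1⊕0 = 0
s2 (pos 2,3,6,7,10,11,14,15): 0⊕1⊕0⊕0⊕0⊕0⊕1⊕0 = 0
s4 (pos 4,5,6,7,12,13,14,15): 0⊕0⊕0⊕0⊕0⊕1⊕1⊕0 = 0
s8 (pos 8,9,10,11,12,13,14,15): 0⊕0⊕0⊕0⊕0⊕1⊕1⊕0 = 0
Syndrome s8…s1 = 0000 → no error.
Read data bits from positions 3,5,6,7,9,10,11,12,13,14,15: 10000000110

10000000110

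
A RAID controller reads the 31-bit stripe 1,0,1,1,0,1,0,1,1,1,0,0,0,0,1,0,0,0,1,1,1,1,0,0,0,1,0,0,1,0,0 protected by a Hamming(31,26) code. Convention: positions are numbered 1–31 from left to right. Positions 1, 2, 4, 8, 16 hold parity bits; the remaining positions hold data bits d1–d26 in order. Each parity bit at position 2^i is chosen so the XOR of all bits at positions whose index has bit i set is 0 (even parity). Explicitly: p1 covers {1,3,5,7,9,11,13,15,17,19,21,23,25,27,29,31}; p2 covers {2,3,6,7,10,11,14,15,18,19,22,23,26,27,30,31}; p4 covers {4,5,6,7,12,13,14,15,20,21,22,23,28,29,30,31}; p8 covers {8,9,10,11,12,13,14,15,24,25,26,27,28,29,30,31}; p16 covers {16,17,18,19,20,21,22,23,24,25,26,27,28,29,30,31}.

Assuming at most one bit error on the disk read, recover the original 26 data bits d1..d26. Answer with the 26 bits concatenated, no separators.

10111100001001111000100100

s1 (pos 1,3,5,7,9,11,13,15,17,19,21,23,25,27,29,31): 1⊕1⊕0⊕0⊕1⊕0⊕0⊕1⊕0⊕1⊕1⊕0⊕0⊕0⊕1⊕0 = 1
s2 (pos 2,3,6,7,10,11,14,15,18,19,22,23,26,27,30,31): 0⊕1⊕1⊕0⊕1⊕0⊕0⊕1⊕0⊕1⊕1⊕0⊕1⊕0⊕0⊕0 = 1
s4 (pos 4,5,6,7,12,13,14,15,20,21,22,23,28,29,30,31): 1⊕0⊕1⊕0⊕0⊕0⊕0⊕1⊕1⊕1⊕1⊕0⊕0⊕1⊕0⊕0 = 1
s8 (pos 8,9,10,11,12,13,14,15,24,25,26,27,28,29,30,31): 1⊕1⊕1⊕0⊕0⊕0⊕0⊕1⊕0⊕0⊕1⊕0⊕0⊕1⊕0⊕0 = 0
s16 (pos 16,17,18,19,20,21,22,23,24,25,26,27,28,29,30,31): 0⊕0⊕0⊕1⊕1⊕1⊕1⊕0⊕0⊕0⊕1⊕0⊕0⊕1⊕0⊕0 = 0
Syndrome s16…s1 = 00111 → error at position 7.
Flip position 7: 1011010111000010001111000100100 → 1011011111000010001111000100100
Read data bits from positions 3,5,6,7,9,10,11,12,13,14,15,17,18,19,20,21,22,23,24,25,26,27,28,29,30,31: 10111100001001111000100100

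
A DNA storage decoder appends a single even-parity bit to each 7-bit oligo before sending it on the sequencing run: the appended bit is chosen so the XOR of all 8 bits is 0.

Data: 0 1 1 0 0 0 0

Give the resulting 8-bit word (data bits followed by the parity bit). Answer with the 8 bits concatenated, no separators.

XOR of the 7 data bits: 0⊕1⊕1⊕0⊕0⊕0⊕0 = 0
Parity bit = 0 (so all 8 bits XOR to 0).

01100000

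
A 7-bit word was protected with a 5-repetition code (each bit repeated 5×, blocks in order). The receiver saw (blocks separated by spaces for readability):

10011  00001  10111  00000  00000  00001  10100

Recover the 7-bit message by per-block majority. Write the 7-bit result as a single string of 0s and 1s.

1010000

Block 1 (10011): 3 ones → 1
Block 2 (00001): 1 one → 0
Block 3 (10111): 4 ones → 1
Block 4 (00000): 0 ones → 0
Block 5 (00000): 0 ones → 0
Block 6 (00001): 1 one → 0
Block 7 (10100): 2 ones → 0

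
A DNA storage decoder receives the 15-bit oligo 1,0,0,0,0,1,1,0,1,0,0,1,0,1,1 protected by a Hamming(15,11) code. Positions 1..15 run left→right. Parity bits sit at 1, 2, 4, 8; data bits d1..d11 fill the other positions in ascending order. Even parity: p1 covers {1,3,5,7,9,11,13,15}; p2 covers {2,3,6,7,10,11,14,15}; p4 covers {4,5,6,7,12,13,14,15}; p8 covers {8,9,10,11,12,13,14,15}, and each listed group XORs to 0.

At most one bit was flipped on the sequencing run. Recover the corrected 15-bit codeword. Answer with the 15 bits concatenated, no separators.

s1 (pos 1,3,5,7,9,11,13,15): 1⊕0⊕0⊕1⊕1⊕0⊕0⊕1 = 0
s2 (pos 2,3,6,7,10,11,14,15): 0⊕0⊕1⊕1⊕0⊕0⊕1⊕1 = 0
s4 (pos 4,5,6,7,12,13,14,15): 0⊕0⊕1⊕1⊕1⊕0⊕1⊕1 = 1
s8 (pos 8,9,10,11,12,13,14,15): 0⊕1⊕0⊕0⊕1⊕0⊕1⊕1 = 0
Syndrome s8…s1 = 0100 → error at position 4.
Flip position 4: 100001101001011 → 100101101001011

100101101001011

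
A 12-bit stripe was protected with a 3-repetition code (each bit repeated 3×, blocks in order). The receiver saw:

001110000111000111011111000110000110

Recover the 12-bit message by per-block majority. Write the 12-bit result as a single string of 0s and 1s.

Block 1 (001): 1 one → 0
Block 2 (110): 2 ones → 1
Block 3 (000): 0 ones → 0
Block 4 (111): 3 ones → 1
Block 5 (000): 0 ones → 0
Block 6 (111): 3 ones → 1
Block 7 (011): 2 ones → 1
Block 8 (111): 3 ones → 1
Block 9 (000): 0 ones → 0
Block 10 (110): 2 ones → 1
Block 11 (000): 0 ones → 0
Block 12 (110): 2 ones → 1

010101110101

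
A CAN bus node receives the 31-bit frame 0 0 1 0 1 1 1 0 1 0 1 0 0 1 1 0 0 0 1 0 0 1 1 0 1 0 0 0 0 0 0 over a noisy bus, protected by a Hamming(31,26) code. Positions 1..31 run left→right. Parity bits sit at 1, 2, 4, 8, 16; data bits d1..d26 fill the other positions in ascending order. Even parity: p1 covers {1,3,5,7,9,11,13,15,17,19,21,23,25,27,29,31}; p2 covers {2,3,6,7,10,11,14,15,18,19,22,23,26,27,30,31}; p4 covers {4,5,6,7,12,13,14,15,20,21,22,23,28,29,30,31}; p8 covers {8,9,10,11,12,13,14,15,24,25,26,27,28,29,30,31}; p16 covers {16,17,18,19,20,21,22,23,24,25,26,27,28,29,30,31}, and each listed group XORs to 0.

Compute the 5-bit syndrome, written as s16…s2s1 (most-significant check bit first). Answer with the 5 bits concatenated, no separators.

s1 (pos 1,3,5,7,9,11,13,15,17,19,21,23,25,27,29,31): 0⊕1⊕1⊕1⊕1⊕1⊕0⊕1⊕0⊕1⊕0⊕1⊕1⊕0⊕0⊕0 = 1
s2 (pos 2,3,6,7,10,11,14,15,18,19,22,23,26,27,30,31): 0⊕1⊕1⊕1⊕0⊕1⊕1⊕1⊕0⊕1⊕1⊕1⊕0⊕0⊕0⊕0 = 1
s4 (pos 4,5,6,7,12,13,14,15,20,21,22,23,28,29,30,31): 0⊕1⊕1⊕1⊕0⊕0⊕1⊕1⊕0⊕0⊕1⊕1⊕0⊕0⊕0⊕0 = 1
s8 (pos 8,9,10,11,12,13,14,15,24,25,26,27,28,29,30,31): 0⊕1⊕0⊕1⊕0⊕0⊕1⊕1⊕0⊕1⊕0⊕0⊕0⊕0⊕0⊕0 = 1
s16 (pos 16,17,18,19,20,21,22,23,24,25,26,27,28,29,30,31): 0⊕0⊕0⊕1⊕0⊕0⊕1⊕1⊕0⊕1⊕0⊕0⊕0⊕0⊕0⊕0 = 0
Syndrome s16…s1 = 01111 → error at position 15.

01111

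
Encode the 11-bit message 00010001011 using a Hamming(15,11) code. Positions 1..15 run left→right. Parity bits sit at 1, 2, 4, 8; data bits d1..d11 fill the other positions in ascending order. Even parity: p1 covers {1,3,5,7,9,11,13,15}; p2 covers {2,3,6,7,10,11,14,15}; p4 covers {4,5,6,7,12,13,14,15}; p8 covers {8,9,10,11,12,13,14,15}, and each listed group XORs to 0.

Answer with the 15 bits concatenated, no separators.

010000110001011

Place data at non-parity positions: p1 p2 0 p4 0 0 1 p8 0 0 0 1 0 1 1
p1 (pos 1,3,5,7,9,11,13,15): XOR of data positions = 0⊕0⊕1⊕0⊕0⊕0⊕1 = 0
p2 (pos 2,3,6,7,10,11,14,15): XOR of data positions = 0⊕0⊕1⊕0⊕0⊕1⊕1 = 1
p4 (pos 4,5,6,7,12,13,14,15): XOR of data positions = 0⊕0⊕1⊕1⊕0⊕1⊕1 = 0
p8 (pos 8,9,10,11,12,13,14,15): XOR of data positions = 0⊕0⊕0⊕1⊕0⊕1⊕1 = 1
Codeword: 010000110001011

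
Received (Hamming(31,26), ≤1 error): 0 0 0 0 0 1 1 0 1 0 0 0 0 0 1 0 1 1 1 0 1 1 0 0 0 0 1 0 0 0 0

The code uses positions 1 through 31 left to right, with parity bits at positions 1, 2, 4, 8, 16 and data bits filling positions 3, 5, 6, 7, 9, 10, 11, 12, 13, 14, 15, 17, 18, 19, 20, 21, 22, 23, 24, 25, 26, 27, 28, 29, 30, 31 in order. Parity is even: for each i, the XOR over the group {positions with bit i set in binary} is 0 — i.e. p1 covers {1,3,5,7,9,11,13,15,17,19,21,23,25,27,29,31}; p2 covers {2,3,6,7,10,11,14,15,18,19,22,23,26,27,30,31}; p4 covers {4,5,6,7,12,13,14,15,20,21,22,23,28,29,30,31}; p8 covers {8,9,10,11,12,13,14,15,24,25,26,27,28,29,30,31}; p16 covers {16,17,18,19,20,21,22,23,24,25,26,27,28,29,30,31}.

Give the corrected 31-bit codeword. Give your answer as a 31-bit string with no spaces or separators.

0000011010000000111011000010000

s1 (pos 1,3,5,7,9,11,13,15,17,19,21,23,25,27,29,31): 0⊕0⊕0⊕1⊕1⊕0⊕0⊕1⊕1⊕1⊕1⊕0⊕0⊕1⊕0⊕0 = 1
s2 (pos 2,3,6,7,10,11,14,15,18,19,22,23,26,27,30,31): 0⊕0⊕1⊕1⊕0⊕0⊕0⊕1⊕1⊕1⊕1⊕0⊕0⊕1⊕0⊕0 = 1
s4 (pos 4,5,6,7,12,13,14,15,20,21,22,23,28,29,30,31): 0⊕0⊕1⊕1⊕0⊕0⊕0⊕1⊕0⊕1⊕1⊕0⊕0⊕0⊕0⊕0 = 1
s8 (pos 8,9,10,11,12,13,14,15,24,25,26,27,28,29,30,31): 0⊕1⊕0⊕0⊕0⊕0⊕0⊕1⊕0⊕0⊕0⊕1⊕0⊕0⊕0⊕0 = 1
s16 (pos 16,17,18,19,20,21,22,23,24,25,26,27,28,29,30,31): 0⊕1⊕1⊕1⊕0⊕1⊕1⊕0⊕0⊕0⊕0⊕1⊕0⊕0⊕0⊕0 = 0
Syndrome s16…s1 = 01111 → error at position 15.
Flip position 15: 0000011010000010111011000010000 → 0000011010000000111011000010000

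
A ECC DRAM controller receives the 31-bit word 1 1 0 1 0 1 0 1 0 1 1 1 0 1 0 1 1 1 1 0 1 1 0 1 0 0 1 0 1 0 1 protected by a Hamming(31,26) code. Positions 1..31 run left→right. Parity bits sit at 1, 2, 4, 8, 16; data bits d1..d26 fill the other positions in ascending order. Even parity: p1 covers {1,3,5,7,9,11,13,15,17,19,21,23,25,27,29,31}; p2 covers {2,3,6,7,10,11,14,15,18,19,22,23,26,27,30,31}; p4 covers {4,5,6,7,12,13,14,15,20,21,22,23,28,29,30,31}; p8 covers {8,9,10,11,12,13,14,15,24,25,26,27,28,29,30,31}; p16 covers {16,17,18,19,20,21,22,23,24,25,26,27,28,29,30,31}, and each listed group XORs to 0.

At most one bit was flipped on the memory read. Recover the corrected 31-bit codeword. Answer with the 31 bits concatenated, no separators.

s1 (pos 1,3,5,7,9,11,13,15,17,19,21,23,25,27,29,31): 1⊕0⊕0⊕0⊕0⊕1⊕0⊕0⊕1⊕1⊕1⊕0⊕0⊕1⊕1⊕1 = 0
s2 (pos 2,3,6,7,10,11,14,15,18,19,22,23,26,27,30,31): 1⊕0⊕1⊕0⊕1⊕1⊕1⊕0⊕1⊕1⊕1⊕0⊕0⊕1⊕0⊕1 = 0
s4 (pos 4,5,6,7,12,13,14,15,20,21,22,23,28,29,30,31): 1⊕0⊕1⊕0⊕1⊕0⊕1⊕0⊕0⊕1⊕1⊕0⊕0⊕1⊕0⊕1 = 0
s8 (pos 8,9,10,11,12,13,14,15,24,25,26,27,28,29,30,31): 1⊕0⊕1⊕1⊕1⊕0⊕1⊕0⊕1⊕0⊕0⊕1⊕0⊕1⊕0⊕1 = 1
s16 (pos 16,17,18,19,20,21,22,23,24,25,26,27,28,29,30,31): 1⊕1⊕1⊕1⊕0⊕1⊕1⊕0⊕1⊕0⊕0⊕1⊕0⊕1⊕0⊕1 = 0
Syndrome s16…s1 = 01000 → error at position 8.
Flip position 8: 1101010101110101111011010010101 → 1101010001110101111011010010101

1101010001110101111011010010101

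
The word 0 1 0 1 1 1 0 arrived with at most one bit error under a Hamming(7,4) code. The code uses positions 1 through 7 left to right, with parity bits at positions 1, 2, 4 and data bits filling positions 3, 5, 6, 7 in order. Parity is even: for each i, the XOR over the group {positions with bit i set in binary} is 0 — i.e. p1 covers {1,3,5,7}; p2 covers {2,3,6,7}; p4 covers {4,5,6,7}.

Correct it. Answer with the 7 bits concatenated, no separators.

0101010

s1 (pos 1,3,5,7): 0⊕0⊕1⊕0 = 1
s2 (pos 2,3,6,7): 1⊕0⊕1⊕0 = 0
s4 (pos 4,5,6,7): 1⊕1⊕1⊕0 = 1
Syndrome s4…s1 = 101 → error at position 5.
Flip position 5: 0101110 → 0101010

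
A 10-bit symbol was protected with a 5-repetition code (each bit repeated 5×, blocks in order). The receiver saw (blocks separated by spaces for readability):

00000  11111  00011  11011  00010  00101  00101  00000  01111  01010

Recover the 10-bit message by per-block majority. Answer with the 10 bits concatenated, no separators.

Block 1 (00000): 0 ones → 0
Block 2 (11111): 5 ones → 1
Block 3 (00011): 2 ones → 0
Block 4 (11011): 4 ones → 1
Block 5 (00010): 1 one → 0
Block 6 (00101): 2 ones → 0
Block 7 (00101): 2 ones → 0
Block 8 (00000): 0 ones → 0
Block 9 (01111): 4 ones → 1
Block 10 (01010): 2 ones → 0

0101000010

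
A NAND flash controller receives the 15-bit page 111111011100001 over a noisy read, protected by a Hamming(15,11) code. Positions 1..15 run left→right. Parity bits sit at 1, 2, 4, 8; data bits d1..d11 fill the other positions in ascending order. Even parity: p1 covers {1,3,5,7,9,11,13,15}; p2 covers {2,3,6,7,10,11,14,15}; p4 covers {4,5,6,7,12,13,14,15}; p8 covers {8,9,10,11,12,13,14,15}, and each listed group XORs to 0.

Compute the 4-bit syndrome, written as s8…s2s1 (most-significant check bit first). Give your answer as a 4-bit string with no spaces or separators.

0011

s1 (pos 1,3,5,7,9,11,13,15): 1⊕1⊕1⊕0⊕1⊕0⊕0⊕1 = 1
s2 (pos 2,3,6,7,10,11,14,15): 1⊕1⊕1⊕0⊕1⊕0⊕0⊕1 = 1
s4 (pos 4,5,6,7,12,13,14,15): 1⊕1⊕1⊕0⊕0⊕0⊕0⊕1 = 0
s8 (pos 8,9,10,11,12,13,14,15): 1⊕1⊕1⊕0⊕0⊕0⊕0⊕1 = 0
Syndrome s8…s1 = 0011 → error at position 3.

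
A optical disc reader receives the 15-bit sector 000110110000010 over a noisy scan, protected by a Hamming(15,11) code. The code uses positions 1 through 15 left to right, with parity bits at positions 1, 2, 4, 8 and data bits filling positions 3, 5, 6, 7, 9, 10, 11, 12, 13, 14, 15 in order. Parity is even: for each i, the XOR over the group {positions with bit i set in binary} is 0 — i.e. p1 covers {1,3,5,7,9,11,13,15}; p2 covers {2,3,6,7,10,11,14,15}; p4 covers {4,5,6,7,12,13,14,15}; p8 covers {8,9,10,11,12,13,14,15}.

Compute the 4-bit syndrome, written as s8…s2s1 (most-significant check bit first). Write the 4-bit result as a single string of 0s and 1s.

s1 (pos 1,3,5,7,9,11,13,15): 0⊕0⊕1⊕1⊕0⊕0⊕0⊕0 = 0
s2 (pos 2,3,6,7,10,11,14,15): 0⊕0⊕0⊕1⊕0⊕0⊕1⊕0 = 0
s4 (pos 4,5,6,7,12,13,14,15): 1⊕1⊕0⊕1⊕0⊕0⊕1⊕0 = 0
s8 (pos 8,9,10,11,12,13,14,15): 1⊕0⊕0⊕0⊕0⊕0⊕1⊕0 = 0
Syndrome s8…s1 = 0000 → no error.

0000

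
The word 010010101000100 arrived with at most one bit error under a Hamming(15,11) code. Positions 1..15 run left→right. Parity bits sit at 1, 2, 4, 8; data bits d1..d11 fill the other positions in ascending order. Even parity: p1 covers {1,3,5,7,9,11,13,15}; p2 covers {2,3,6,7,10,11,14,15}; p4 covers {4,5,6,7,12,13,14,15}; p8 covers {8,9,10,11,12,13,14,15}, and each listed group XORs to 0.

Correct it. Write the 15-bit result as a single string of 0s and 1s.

s1 (pos 1,3,5,7,9,11,13,15): 0⊕0⊕1⊕1⊕1⊕0⊕1⊕0 = 0
s2 (pos 2,3,6,7,10,11,14,15): 1⊕0⊕0⊕1⊕0⊕0⊕0⊕0 = 0
s4 (pos 4,5,6,7,12,13,14,15): 0⊕1⊕0⊕1⊕0⊕1⊕0⊕0 = 1
s8 (pos 8,9,10,11,12,13,14,15): 0⊕1⊕0⊕0⊕0⊕1⊕0⊕0 = 0
Syndrome s8…s1 = 0100 → error at position 4.
Flip position 4: 010010101000100 → 010110101000100

010110101000100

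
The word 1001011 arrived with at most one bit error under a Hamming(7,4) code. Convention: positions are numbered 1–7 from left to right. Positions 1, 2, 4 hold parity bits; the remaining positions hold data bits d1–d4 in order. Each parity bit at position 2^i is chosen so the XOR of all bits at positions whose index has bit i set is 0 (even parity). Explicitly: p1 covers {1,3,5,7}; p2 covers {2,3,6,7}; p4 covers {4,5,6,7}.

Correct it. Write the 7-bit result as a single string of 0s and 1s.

s1 (pos 1,3,5,7): 1⊕0⊕0⊕1 = 0
s2 (pos 2,3,6,7): 0⊕0⊕1⊕1 = 0
s4 (pos 4,5,6,7): 1⊕0⊕1⊕1 = 1
Syndrome s4…s1 = 100 → error at position 4.
Flip position 4: 1001011 → 1000011

1000011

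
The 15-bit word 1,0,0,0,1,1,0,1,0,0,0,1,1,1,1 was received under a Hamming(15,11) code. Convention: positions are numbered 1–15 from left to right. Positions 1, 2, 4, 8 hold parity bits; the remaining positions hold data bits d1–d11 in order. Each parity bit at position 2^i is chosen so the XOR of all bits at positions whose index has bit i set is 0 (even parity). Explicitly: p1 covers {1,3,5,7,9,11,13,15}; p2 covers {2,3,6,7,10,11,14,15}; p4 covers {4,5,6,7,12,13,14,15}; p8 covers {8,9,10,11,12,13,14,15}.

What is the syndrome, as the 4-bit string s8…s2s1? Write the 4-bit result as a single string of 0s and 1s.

1010

s1 (pos 1,3,5,7,9,11,13,15): 1⊕0⊕1⊕0⊕0⊕0⊕1⊕1 = 0
s2 (pos 2,3,6,7,10,11,14,15): 0⊕0⊕1⊕0⊕0⊕0⊕1⊕1 = 1
s4 (pos 4,5,6,7,12,13,14,15): 0⊕1⊕1⊕0⊕1⊕1⊕1⊕1 = 0
s8 (pos 8,9,10,11,12,13,14,15): 1⊕0⊕0⊕0⊕1⊕1⊕1⊕1 = 1
Syndrome s8…s1 = 1010 → error at position 10.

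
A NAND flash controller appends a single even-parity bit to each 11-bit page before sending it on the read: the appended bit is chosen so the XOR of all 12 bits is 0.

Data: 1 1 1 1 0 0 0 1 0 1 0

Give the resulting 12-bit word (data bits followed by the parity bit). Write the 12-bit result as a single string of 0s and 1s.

XOR of the 11 data bits: 1⊕1⊕1⊕1⊕0⊕0⊕0⊕1⊕0⊕1⊕0 = 0
Parity bit = 0 (so all 12 bits XOR to 0).

111100010100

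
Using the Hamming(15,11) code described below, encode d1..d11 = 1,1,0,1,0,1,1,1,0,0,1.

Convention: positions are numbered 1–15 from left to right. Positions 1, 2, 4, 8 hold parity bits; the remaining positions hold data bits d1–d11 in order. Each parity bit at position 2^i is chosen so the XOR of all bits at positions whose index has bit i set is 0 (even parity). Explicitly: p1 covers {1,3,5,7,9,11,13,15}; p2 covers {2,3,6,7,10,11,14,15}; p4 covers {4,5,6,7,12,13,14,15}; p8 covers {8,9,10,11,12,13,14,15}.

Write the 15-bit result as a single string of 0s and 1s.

Place data at non-parity positions: p1 p2 1 p4 1 0 1 p8 0 1 1 1 0 0 1
p1 (pos 1,3,5,7,9,11,13,15): XOR of data positions = 1⊕1⊕1⊕0⊕1⊕0⊕1 = 1
p2 (pos 2,3,6,7,10,11,14,15): XOR of data positions = 1⊕0⊕1⊕1⊕1⊕0⊕1 = 1
p4 (pos 4,5,6,7,12,13,14,15): XOR of data positions = 1⊕0⊕1⊕1⊕0⊕0⊕1 = 0
p8 (pos 8,9,10,11,12,13,14,15): XOR of data positions = 0⊕1⊕1⊕1⊕0⊕0⊕1 = 0
Codeword: 111010100111001

111010100111001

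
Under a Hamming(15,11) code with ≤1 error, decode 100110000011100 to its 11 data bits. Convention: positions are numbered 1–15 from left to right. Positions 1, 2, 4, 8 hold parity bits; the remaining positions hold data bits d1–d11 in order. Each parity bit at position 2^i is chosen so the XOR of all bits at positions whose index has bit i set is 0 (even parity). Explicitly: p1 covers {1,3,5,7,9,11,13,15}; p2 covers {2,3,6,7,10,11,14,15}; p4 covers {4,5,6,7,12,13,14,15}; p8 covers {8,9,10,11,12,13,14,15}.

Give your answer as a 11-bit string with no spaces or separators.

s1 (pos 1,3,5,7,9,11,13,15): 1⊕0⊕1⊕0⊕0⊕1⊕1⊕0 = 0
s2 (pos 2,3,6,7,10,11,14,15): 0⊕0⊕0⊕0⊕0⊕1⊕0⊕0 = 1
s4 (pos 4,5,6,7,12,13,14,15): 1⊕1⊕0⊕0⊕1⊕1⊕0⊕0 = 0
s8 (pos 8,9,10,11,12,13,14,15): 0⊕0⊕0⊕1⊕1⊕1⊕0⊕0 = 1
Syndrome s8…s1 = 1010 → error at position 10.
Flip position 10: 100110000011100 → 100110000111100
Read data bits from positions 3,5,6,7,9,10,11,12,13,14,15: 01000111100

01000111100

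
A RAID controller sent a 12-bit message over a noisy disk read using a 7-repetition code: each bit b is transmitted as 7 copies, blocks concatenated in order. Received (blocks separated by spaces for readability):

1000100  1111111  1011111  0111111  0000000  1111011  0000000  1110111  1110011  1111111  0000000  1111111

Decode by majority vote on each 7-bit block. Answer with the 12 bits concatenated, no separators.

011101011101

Block 1 (1000100): 2 ones → 0
Block 2 (1111111): 7 ones → 1
Block 3 (1011111): 6 ones → 1
Block 4 (0111111): 6 ones → 1
Block 5 (0000000): 0 ones → 0
Block 6 (1111011): 6 ones → 1
Block 7 (0000000): 0 ones → 0
Block 8 (1110111): 6 ones → 1
Block 9 (1110011): 5 ones → 1
Block 10 (1111111): 7 ones → 1
Block 11 (0000000): 0 ones → 0
Block 12 (1111111): 7 ones → 1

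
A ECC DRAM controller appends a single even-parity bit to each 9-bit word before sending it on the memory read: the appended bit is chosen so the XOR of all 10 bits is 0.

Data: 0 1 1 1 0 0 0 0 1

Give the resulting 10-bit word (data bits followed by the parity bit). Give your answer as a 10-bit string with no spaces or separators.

XOR of the 9 data bits: 0⊕1⊕1⊕1⊕0⊕0⊕0⊕0⊕1 = 0
Parity bit = 0 (so all 10 bits XOR to 0).

0111000010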